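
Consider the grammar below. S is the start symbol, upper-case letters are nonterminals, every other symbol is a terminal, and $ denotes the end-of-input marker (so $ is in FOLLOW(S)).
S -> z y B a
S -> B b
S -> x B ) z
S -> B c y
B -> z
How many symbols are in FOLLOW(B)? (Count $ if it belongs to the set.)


S is the start symbol and does not occur in any rule body, so FOLLOW(S) = {$}.
Examining every occurrence of B in a rule body:
  S -> z y B a : B is followed by terminal 'a' -> add 'a'
  S -> B b : B is followed by terminal 'b' -> add 'b'
  S -> x B ) z : B is followed by terminal ')' -> add ')'
  S -> B c y : B is followed by terminal 'c' -> add 'c'
  B -> z : B does not occur in the body -> contributes nothing
FOLLOW(B) = {), a, b, c}
Count: 4

4


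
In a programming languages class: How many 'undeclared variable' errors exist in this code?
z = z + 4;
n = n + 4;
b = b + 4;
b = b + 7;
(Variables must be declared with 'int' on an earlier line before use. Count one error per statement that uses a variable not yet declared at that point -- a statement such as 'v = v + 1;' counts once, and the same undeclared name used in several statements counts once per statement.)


Scanning code line by line:
  Line 1: use 'z' -> ERROR (undeclared)
  Line 2: use 'n' -> ERROR (undeclared)
  Line 3: use 'b' -> ERROR (undeclared)
  Line 4: use 'b' -> ERROR (undeclared)
Total undeclared variable errors: 4

4


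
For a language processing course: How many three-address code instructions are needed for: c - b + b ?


Expression: c - b + b
Generating three-address code (respecting * over +/- precedence):
  Instruction 1: t1 = c - b
  Instruction 2: t2 = t1 + b
Total instructions: 2

2


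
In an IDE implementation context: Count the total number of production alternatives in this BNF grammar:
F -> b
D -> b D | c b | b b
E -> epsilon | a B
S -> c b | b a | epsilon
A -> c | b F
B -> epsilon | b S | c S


Counting alternatives per rule:
  F: 1 alternative(s)
  D: 3 alternative(s)
  E: 2 alternative(s)
  S: 3 alternative(s)
  A: 2 alternative(s)
  B: 3 alternative(s)
Sum: 1 + 3 + 2 + 3 + 2 + 3 = 14

14


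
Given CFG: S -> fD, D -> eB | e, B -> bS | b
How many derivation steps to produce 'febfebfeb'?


Grammar: S -> fD, D -> eB | e, B -> bS | b
Deriving 'febfebfeb':
Step 1: S -> fD => fD
Step 2: D -> eB => feB
Step 3: B -> bS => febS
Step 4: S -> fD => febfD
Step 5: D -> eB => febfeB
Step 6: B -> bS => febfebS
Step 7: S -> fD => febfebfD
Step 8: D -> eB => febfebfeB
Step 9: B -> b => febfebfeb
Total derivation steps: 9

9


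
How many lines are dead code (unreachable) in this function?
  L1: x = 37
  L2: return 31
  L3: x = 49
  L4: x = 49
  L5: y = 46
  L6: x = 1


Analyzing control flow:
  L1: reachable (before return)
  L2: reachable (return statement)
  L3: DEAD (after return at L2)
  L4: DEAD (after return at L2)
  L5: DEAD (after return at L2)
  L6: DEAD (after return at L2)
Return at L2, total lines = 6
Dead lines: L3 through L6
Count: 4

4


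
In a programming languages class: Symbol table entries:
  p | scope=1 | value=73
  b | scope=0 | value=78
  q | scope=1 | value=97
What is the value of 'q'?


Searching symbol table for 'q':
  p | scope=1 | value=73
  b | scope=0 | value=78
  q | scope=1 | value=97 <- MATCH
Found 'q' at scope 1 with value 97

97


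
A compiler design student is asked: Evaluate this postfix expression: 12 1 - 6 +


Processing tokens left to right:
Push 12, Push 1
Pop 12 and 1, compute 12 - 1 = 11, push 11
Push 6
Pop 11 and 6, compute 11 + 6 = 17, push 17
Stack result: 17

17


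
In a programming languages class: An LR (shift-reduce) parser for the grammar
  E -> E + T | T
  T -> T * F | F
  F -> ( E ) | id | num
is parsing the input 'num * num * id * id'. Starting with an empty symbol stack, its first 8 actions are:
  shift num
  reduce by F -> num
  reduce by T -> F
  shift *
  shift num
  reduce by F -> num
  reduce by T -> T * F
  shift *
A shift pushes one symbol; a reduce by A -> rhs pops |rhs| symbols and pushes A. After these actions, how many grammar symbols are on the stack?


Tracking the symbol stack through each action:
  Action 1: shift 'num' : push -> stack = [num] (size 1)
  Action 2: reduce by F -> num : pop 1, push F -> stack = [F] (size 1)
  Action 3: reduce by T -> F : pop 1, push T -> stack = [T] (size 1)
  Action 4: shift '*' : push -> stack = [T, *] (size 2)
  Action 5: shift 'num' : push -> stack = [T, *, num] (size 3)
  Action 6: reduce by F -> num : pop 1, push F -> stack = [T, *, F] (size 3)
  Action 7: reduce by T -> T * F : pop 3, push T -> stack = [T] (size 1)
  Action 8: shift '*' : push -> stack = [T, *] (size 2)
Final stack size: 2

2


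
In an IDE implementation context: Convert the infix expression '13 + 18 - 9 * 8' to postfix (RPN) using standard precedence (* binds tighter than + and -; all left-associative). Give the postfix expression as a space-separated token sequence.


Applying the shunting-yard algorithm:
  Operand 13 -> output
  Push '+' onto operator stack -> op-stack: [+]
  Operand 18 -> output
  See '-' (prec 1); top '+' (prec 1) >= it -> pop '+' to output
  Push '-' onto operator stack -> op-stack: [-]
  Operand 9 -> output
  Push '*' onto operator stack -> op-stack: [-, *]
  Operand 8 -> output
  End of input: pop '*' to output
  End of input: pop '-' to output
Postfix result: 13 18 + 9 8 * -

13 18 + 9 8 * -


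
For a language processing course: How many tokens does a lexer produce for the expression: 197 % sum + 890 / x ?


Scanning '197 % sum + 890 / x'
Token 1: '197' -> integer_literal
Token 2: '%' -> operator
Token 3: 'sum' -> identifier
Token 4: '+' -> operator
Token 5: '890' -> integer_literal
Token 6: '/' -> operator
Token 7: 'x' -> identifier
Total tokens: 7

7


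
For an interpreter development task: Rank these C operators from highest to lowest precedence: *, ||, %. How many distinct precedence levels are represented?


Looking up precedence for each operator:
  * -> precedence 6
  || -> precedence 1
  % -> precedence 6
Sorted highest to lowest: *, %, ||
Distinct precedence values: [6, 1]
Number of distinct levels: 2

2


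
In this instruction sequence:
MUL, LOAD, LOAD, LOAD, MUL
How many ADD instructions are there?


Scanning instruction sequence for ADD:
  Position 1: MUL
  Position 2: LOAD
  Position 3: LOAD
  Position 4: LOAD
  Position 5: MUL
Matches at positions: []
Total ADD count: 0

0


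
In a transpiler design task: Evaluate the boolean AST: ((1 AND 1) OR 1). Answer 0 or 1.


Step 1: Evaluate inner node
  1 AND 1 = 1
Step 2: Evaluate root node
  1 OR 1 = 1

1


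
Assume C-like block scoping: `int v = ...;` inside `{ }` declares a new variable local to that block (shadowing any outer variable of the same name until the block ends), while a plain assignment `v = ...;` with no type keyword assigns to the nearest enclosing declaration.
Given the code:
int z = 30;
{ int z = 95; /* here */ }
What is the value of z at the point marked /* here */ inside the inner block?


Analyzing scoping rules:
Outer scope: declares z = 30
Inner block: 'int z = 95;' declares a NEW z that shadows the outer one
Inside the block the inner declaration is in scope -> 95
Result: 95

95


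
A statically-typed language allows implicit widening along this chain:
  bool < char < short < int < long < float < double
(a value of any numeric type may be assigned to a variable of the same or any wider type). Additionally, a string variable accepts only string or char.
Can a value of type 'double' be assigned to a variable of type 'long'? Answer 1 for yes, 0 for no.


Target variable type: long
Source value type: double
Numeric ranks: double=6, long=4
Widening allowed iff rank(source) <= rank(target): 6 <= 4? No
Result: 0

0


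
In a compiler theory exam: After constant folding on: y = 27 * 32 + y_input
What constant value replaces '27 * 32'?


Identifying constant sub-expression:
  Original: y = 27 * 32 + y_input
  27 and 32 are both compile-time constants
  Evaluating: 27 * 32 = 864
  After folding: y = 864 + y_input

864


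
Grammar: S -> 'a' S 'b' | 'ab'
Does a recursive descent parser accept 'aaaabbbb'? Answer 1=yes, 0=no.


Grammar accepts strings of the form a^n b^n (n >= 1)
Word: 'aaaabbbb'
Counting: 4 a's and 4 b's
Check: 4 == 4? Yes
Derivation (S -> aSb applied 3 time(s), then S -> ab): S => aSb => aaSbb => aaaSbbb => aaaabbbb
Accepted

1


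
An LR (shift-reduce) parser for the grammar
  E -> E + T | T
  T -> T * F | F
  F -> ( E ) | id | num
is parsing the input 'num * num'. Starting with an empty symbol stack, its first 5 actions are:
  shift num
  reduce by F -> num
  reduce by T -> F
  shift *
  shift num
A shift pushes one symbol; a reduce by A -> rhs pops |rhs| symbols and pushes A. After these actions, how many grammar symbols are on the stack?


Tracking the symbol stack through each action:
  Action 1: shift 'num' : push -> stack = [num] (size 1)
  Action 2: reduce by F -> num : pop 1, push F -> stack = [F] (size 1)
  Action 3: reduce by T -> F : pop 1, push T -> stack = [T] (size 1)
  Action 4: shift '*' : push -> stack = [T, *] (size 2)
  Action 5: shift 'num' : push -> stack = [T, *, num] (size 3)
Final stack size: 3

3


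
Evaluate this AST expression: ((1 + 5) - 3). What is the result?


Expression: ((1 + 5) - 3)
Evaluating step by step:
  1 + 5 = 6
  6 - 3 = 3
Result: 3

3


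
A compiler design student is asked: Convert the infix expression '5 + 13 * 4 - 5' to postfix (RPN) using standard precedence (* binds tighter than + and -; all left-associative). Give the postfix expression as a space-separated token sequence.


Applying the shunting-yard algorithm:
  Operand 5 -> output
  Push '+' onto operator stack -> op-stack: [+]
  Operand 13 -> output
  Push '*' onto operator stack -> op-stack: [+, *]
  Operand 4 -> output
  See '-' (prec 1); top '*' (prec 2) >= it -> pop '*' to output
  See '-' (prec 1); top '+' (prec 1) >= it -> pop '+' to output
  Push '-' onto operator stack -> op-stack: [-]
  Operand 5 -> output
  End of input: pop '-' to output
Postfix result: 5 13 4 * + 5 -

5 13 4 * + 5 -


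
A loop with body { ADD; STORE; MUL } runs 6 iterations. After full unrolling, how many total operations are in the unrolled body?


Loop body operations: ADD, STORE, MUL (3 ops per iteration)
Unrolling 6 iterations:
  Iteration 1: ADD, STORE, MUL (3 ops)
  Iteration 2: ADD, STORE, MUL (3 ops)
  Iteration 3: ADD, STORE, MUL (3 ops)
  Iteration 4: ADD, STORE, MUL (3 ops)
  Iteration 5: ADD, STORE, MUL (3 ops)
  Iteration 6: ADD, STORE, MUL (3 ops)
Total: 6 iterations * 3 ops/iter = 18 operations

18


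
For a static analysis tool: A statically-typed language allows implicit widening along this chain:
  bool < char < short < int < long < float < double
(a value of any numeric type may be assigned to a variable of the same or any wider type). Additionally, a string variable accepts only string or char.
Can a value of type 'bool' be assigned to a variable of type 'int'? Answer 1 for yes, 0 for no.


Target variable type: int
Source value type: bool
Numeric ranks: bool=0, int=3
Widening allowed iff rank(source) <= rank(target): 0 <= 3? Yes
Result: 1

1


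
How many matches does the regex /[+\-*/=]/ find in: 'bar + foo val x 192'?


Pattern: /[+\-*/=]/ (operators)
Input: 'bar + foo val x 192'
Scanning for matches:
  Match 1: '+'
Total matches: 1

1


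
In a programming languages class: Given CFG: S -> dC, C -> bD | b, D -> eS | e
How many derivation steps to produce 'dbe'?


Grammar: S -> dC, C -> bD | b, D -> eS | e
Deriving 'dbe':
Step 1: S -> dC => dC
Step 2: C -> bD => dbD
Step 3: D -> e => dbe
Total derivation steps: 3

3


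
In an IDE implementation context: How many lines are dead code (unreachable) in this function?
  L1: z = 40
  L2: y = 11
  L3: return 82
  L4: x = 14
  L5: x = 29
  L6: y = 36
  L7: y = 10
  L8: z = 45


Analyzing control flow:
  L1: reachable (before return)
  L2: reachable (before return)
  L3: reachable (return statement)
  L4: DEAD (after return at L3)
  L5: DEAD (after return at L3)
  L6: DEAD (after return at L3)
  L7: DEAD (after return at L3)
  L8: DEAD (after return at L3)
Return at L3, total lines = 8
Dead lines: L4 through L8
Count: 5

5


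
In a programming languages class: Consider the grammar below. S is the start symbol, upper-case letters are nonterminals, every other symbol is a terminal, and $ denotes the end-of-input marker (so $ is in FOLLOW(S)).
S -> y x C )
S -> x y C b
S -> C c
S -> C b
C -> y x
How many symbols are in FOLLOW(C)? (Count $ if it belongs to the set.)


S is the start symbol and does not occur in any rule body, so FOLLOW(S) = {$}.
Examining every occurrence of C in a rule body:
  S -> y x C ) : C is followed by terminal ')' -> add ')'
  S -> x y C b : C is followed by terminal 'b' -> add 'b'
  S -> C c : C is followed by terminal 'c' -> add 'c'
  S -> C b : C is followed by terminal 'b' -> add 'b' (already in the set)
  C -> y x : C does not occur in the body -> contributes nothing
FOLLOW(C) = {), b, c}
Count: 3

3


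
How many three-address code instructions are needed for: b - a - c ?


Expression: b - a - c
Generating three-address code (respecting * over +/- precedence):
  Instruction 1: t1 = b - a
  Instruction 2: t2 = t1 - c
Total instructions: 2

2


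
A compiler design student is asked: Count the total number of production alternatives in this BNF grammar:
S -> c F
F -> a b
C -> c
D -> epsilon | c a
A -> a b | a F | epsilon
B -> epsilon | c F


Counting alternatives per rule:
  S: 1 alternative(s)
  F: 1 alternative(s)
  C: 1 alternative(s)
  D: 2 alternative(s)
  A: 3 alternative(s)
  B: 2 alternative(s)
Sum: 1 + 1 + 1 + 2 + 3 + 2 = 10

10


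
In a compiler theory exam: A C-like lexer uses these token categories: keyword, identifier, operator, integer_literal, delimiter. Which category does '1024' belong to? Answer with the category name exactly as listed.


Token: '1024'
Checking categories:
  identifier: no
  integer_literal: YES
  operator: no
  keyword: no
  delimiter: no
Category: integer_literal

integer_literal


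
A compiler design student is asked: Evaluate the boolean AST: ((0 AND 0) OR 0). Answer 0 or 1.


Step 1: Evaluate inner node
  0 AND 0 = 0
Step 2: Evaluate root node
  0 OR 0 = 0

0


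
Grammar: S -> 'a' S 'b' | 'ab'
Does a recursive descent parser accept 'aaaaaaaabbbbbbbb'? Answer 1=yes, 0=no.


Grammar accepts strings of the form a^n b^n (n >= 1)
Word: 'aaaaaaaabbbbbbbb'
Counting: 8 a's and 8 b's
Check: 8 == 8? Yes
Derivation (S -> aSb applied 7 time(s), then S -> ab): S => aSb => aaSbb => aaaSbbb => aaaaSbbbb => aaaaaSbbbbb => aaaaaaSbbbbbb => aaaaaaaSbbbbbbb => aaaaaaaabbbbbbbb
Accepted

1


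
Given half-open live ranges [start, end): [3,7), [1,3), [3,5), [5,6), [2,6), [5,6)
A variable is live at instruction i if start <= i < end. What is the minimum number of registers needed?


Live ranges:
  Var0: [3, 7)
  Var1: [1, 3)
  Var2: [3, 5)
  Var3: [5, 6)
  Var4: [2, 6)
  Var5: [5, 6)
Sweep-line events (position, delta, active):
  pos=1 start -> active=1
  pos=2 start -> active=2
  pos=3 end -> active=1
  pos=3 start -> active=2
  pos=3 start -> active=3
  pos=5 end -> active=2
  pos=5 start -> active=3
  pos=5 start -> active=4
  pos=6 end -> active=3
  pos=6 end -> active=2
  pos=6 end -> active=1
  pos=7 end -> active=0
Maximum simultaneous active: 4
Minimum registers needed: 4

4


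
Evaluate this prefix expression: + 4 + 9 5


Parsing prefix expression: + 4 + 9 5
Step 1: Innermost operation '+ 9 5'
  9 + 5 = 14
Step 2: Outer operation '+ 4 [14]'
  4 + 14 = 18

18


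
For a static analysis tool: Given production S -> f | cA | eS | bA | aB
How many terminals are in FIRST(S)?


Production: S -> f | cA | eS | bA | aB
Examining each alternative for leading terminals:
  S -> f : first terminal = 'f'
  S -> cA : first terminal = 'c'
  S -> eS : first terminal = 'e'
  S -> bA : first terminal = 'b'
  S -> aB : first terminal = 'a'
FIRST(S) = {a, b, c, e, f}
Count: 5

5


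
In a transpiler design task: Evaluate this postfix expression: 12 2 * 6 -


Processing tokens left to right:
Push 12, Push 2
Pop 12 and 2, compute 12 * 2 = 24, push 24
Push 6
Pop 24 and 6, compute 24 - 6 = 18, push 18
Stack result: 18

18


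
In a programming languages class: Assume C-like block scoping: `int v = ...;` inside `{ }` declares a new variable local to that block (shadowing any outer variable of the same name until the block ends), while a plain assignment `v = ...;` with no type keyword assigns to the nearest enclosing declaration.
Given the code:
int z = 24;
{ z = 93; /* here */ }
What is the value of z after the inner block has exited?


Analyzing scoping rules:
Outer scope: declares z = 24
Inner block: 'z = 93;' has no type keyword, so it is an assignment to the outer z (no shadowing)
The assignment changed the outer variable itself, so the new value persists after the block -> 93
Result: 93

93


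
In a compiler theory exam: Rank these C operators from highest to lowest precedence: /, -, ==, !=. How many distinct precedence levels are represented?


Looking up precedence for each operator:
  / -> precedence 6
  - -> precedence 5
  == -> precedence 3
  != -> precedence 3
Sorted highest to lowest: /, -, ==, !=
Distinct precedence values: [6, 5, 3]
Number of distinct levels: 3

3


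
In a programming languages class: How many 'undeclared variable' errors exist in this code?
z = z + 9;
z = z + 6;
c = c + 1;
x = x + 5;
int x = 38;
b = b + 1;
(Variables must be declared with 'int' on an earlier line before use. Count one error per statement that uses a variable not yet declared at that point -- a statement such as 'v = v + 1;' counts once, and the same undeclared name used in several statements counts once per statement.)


Scanning code line by line:
  Line 1: use 'z' -> ERROR (undeclared)
  Line 2: use 'z' -> ERROR (undeclared)
  Line 3: use 'c' -> ERROR (undeclared)
  Line 4: use 'x' -> ERROR (undeclared)
  Line 5: declare 'x' -> declared = ['x']
  Line 6: use 'b' -> ERROR (undeclared)
Total undeclared variable errors: 5

5


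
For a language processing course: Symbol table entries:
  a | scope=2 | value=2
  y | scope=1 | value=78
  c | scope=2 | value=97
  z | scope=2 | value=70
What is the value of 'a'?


Searching symbol table for 'a':
  a | scope=2 | value=2 <- MATCH
  y | scope=1 | value=78
  c | scope=2 | value=97
  z | scope=2 | value=70
Found 'a' at scope 2 with value 2

2


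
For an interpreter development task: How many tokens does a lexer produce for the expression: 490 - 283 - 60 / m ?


Scanning '490 - 283 - 60 / m'
Token 1: '490' -> integer_literal
Token 2: '-' -> operator
Token 3: '283' -> integer_literal
Token 4: '-' -> operator
Token 5: '60' -> integer_literal
Token 6: '/' -> operator
Token 7: 'm' -> identifier
Total tokens: 7

7


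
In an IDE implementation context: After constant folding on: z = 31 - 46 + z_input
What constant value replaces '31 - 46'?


Identifying constant sub-expression:
  Original: z = 31 - 46 + z_input
  31 and 46 are both compile-time constants
  Evaluating: 31 - 46 = -15
  After folding: z = -15 + z_input

-15


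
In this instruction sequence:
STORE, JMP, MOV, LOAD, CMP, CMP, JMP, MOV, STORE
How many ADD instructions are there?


Scanning instruction sequence for ADD:
  Position 1: STORE
  Position 2: JMP
  Position 3: MOV
  Position 4: LOAD
  Position 5: CMP
  Position 6: CMP
  Position 7: JMP
  Position 8: MOV
  Position 9: STORE
Matches at positions: []
Total ADD count: 0

0


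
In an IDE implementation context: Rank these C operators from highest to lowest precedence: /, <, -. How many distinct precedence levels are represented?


Looking up precedence for each operator:
  / -> precedence 6
  < -> precedence 4
  - -> precedence 5
Sorted highest to lowest: /, -, <
Distinct precedence values: [6, 5, 4]
Number of distinct levels: 3

3


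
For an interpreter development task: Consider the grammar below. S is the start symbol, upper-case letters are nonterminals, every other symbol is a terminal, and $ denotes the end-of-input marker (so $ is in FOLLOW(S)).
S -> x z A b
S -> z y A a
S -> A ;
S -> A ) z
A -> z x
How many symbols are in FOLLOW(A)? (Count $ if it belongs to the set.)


S is the start symbol and does not occur in any rule body, so FOLLOW(S) = {$}.
Examining every occurrence of A in a rule body:
  S -> x z A b : A is followed by terminal 'b' -> add 'b'
  S -> z y A a : A is followed by terminal 'a' -> add 'a'
  S -> A ; : A is followed by terminal ';' -> add ';'
  S -> A ) z : A is followed by terminal ')' -> add ')'
  A -> z x : A does not occur in the body -> contributes nothing
FOLLOW(A) = {), ;, a, b}
Count: 4

4


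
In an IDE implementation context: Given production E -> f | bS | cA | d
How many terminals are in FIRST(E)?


Production: E -> f | bS | cA | d
Examining each alternative for leading terminals:
  E -> f : first terminal = 'f'
  E -> bS : first terminal = 'b'
  E -> cA : first terminal = 'c'
  E -> d : first terminal = 'd'
FIRST(E) = {b, c, d, f}
Count: 4

4


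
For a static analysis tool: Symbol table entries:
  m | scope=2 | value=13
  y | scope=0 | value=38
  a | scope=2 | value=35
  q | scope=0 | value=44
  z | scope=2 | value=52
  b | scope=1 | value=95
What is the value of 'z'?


Searching symbol table for 'z':
  m | scope=2 | value=13
  y | scope=0 | value=38
  a | scope=2 | value=35
  q | scope=0 | value=44
  z | scope=2 | value=52 <- MATCH
  b | scope=1 | value=95
Found 'z' at scope 2 with value 52

52


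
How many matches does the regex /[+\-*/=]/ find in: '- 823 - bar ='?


Pattern: /[+\-*/=]/ (operators)
Input: '- 823 - bar ='
Scanning for matches:
  Match 1: '-'
  Match 2: '-'
  Match 3: '='
Total matches: 3

3


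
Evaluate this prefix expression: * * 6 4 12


Parsing prefix expression: * * 6 4 12
Step 1: Innermost operation '* 6 4'
  6 * 4 = 24
Step 2: Outer operation '* [24] 12'
  24 * 12 = 288

288


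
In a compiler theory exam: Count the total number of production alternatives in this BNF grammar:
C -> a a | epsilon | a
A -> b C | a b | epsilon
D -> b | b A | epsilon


Counting alternatives per rule:
  C: 3 alternative(s)
  A: 3 alternative(s)
  D: 3 alternative(s)
Sum: 3 + 3 + 3 = 9

9


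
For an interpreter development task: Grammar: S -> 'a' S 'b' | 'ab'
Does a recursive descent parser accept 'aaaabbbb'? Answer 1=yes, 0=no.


Grammar accepts strings of the form a^n b^n (n >= 1)
Word: 'aaaabbbb'
Counting: 4 a's and 4 b's
Check: 4 == 4? Yes
Derivation (S -> aSb applied 3 time(s), then S -> ab): S => aSb => aaSbb => aaaSbbb => aaaabbbb
Accepted

1


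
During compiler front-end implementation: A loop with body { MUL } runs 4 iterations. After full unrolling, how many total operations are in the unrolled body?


Loop body operations: MUL (1 op per iteration)
Unrolling 4 iterations:
  Iteration 1: MUL (1 ops)
  Iteration 2: MUL (1 ops)
  Iteration 3: MUL (1 ops)
  Iteration 4: MUL (1 ops)
Total: 4 iterations * 1 ops/iter = 4 operations

4


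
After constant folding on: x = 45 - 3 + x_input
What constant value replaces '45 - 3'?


Identifying constant sub-expression:
  Original: x = 45 - 3 + x_input
  45 and 3 are both compile-time constants
  Evaluating: 45 - 3 = 42
  After folding: x = 42 + x_input

42


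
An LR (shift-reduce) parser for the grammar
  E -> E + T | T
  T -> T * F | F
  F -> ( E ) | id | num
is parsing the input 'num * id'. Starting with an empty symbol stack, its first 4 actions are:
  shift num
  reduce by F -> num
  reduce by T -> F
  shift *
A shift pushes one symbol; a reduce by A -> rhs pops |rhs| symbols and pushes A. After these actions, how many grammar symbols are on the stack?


Tracking the symbol stack through each action:
  Action 1: shift 'num' : push -> stack = [num] (size 1)
  Action 2: reduce by F -> num : pop 1, push F -> stack = [F] (size 1)
  Action 3: reduce by T -> F : pop 1, push T -> stack = [T] (size 1)
  Action 4: shift '*' : push -> stack = [T, *] (size 2)
Final stack size: 2

2


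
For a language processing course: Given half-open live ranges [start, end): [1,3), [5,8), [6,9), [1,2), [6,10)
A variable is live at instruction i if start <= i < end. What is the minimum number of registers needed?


Live ranges:
  Var0: [1, 3)
  Var1: [5, 8)
  Var2: [6, 9)
  Var3: [1, 2)
  Var4: [6, 10)
Sweep-line events (position, delta, active):
  pos=1 start -> active=1
  pos=1 start -> active=2
  pos=2 end -> active=1
  pos=3 end -> active=0
  pos=5 start -> active=1
  pos=6 start -> active=2
  pos=6 start -> active=3
  pos=8 end -> active=2
  pos=9 end -> active=1
  pos=10 end -> active=0
Maximum simultaneous active: 3
Minimum registers needed: 3

3


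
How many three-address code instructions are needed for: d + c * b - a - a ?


Expression: d + c * b - a - a
Generating three-address code (respecting * over +/- precedence):
  Instruction 1: t1 = c * b
  Instruction 2: t2 = d + t1
  Instruction 3: t3 = t2 - a
  Instruction 4: t4 = t3 - a
Total instructions: 4

4


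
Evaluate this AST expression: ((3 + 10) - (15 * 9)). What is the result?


Expression: ((3 + 10) - (15 * 9))
Evaluating step by step:
  3 + 10 = 13
  15 * 9 = 135
  13 - 135 = -122
Result: -122

-122


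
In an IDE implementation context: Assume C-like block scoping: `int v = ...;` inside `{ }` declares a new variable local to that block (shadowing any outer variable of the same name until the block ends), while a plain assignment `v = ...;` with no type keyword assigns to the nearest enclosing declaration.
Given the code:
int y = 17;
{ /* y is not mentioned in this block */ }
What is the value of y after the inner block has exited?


Analyzing scoping rules:
Outer scope: declares y = 17
Inner block: y is neither redeclared nor assigned -> unchanged
After the block -> 17
Result: 17

17


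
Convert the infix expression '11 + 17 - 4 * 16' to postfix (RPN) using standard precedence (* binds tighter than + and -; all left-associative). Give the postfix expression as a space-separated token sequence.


Applying the shunting-yard algorithm:
  Operand 11 -> output
  Push '+' onto operator stack -> op-stack: [+]
  Operand 17 -> output
  See '-' (prec 1); top '+' (prec 1) >= it -> pop '+' to output
  Push '-' onto operator stack -> op-stack: [-]
  Operand 4 -> output
  Push '*' onto operator stack -> op-stack: [-, *]
  Operand 16 -> output
  End of input: pop '*' to output
  End of input: pop '-' to output
Postfix result: 11 17 + 4 16 * -

11 17 + 4 16 * -


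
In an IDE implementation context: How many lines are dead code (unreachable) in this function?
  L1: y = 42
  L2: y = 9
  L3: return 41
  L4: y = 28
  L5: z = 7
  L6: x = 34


Analyzing control flow:
  L1: reachable (before return)
  L2: reachable (before return)
  L3: reachable (return statement)
  L4: DEAD (after return at L3)
  L5: DEAD (after return at L3)
  L6: DEAD (after return at L3)
Return at L3, total lines = 6
Dead lines: L4 through L6
Count: 3

3


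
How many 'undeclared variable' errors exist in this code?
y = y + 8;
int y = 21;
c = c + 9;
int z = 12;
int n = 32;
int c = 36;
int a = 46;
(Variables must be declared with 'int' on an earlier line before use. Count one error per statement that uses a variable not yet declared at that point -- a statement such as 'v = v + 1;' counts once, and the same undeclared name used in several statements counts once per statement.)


Scanning code line by line:
  Line 1: use 'y' -> ERROR (undeclared)
  Line 2: declare 'y' -> declared = ['y']
  Line 3: use 'c' -> ERROR (undeclared)
  Line 4: declare 'z' -> declared = ['y', 'z']
  Line 5: declare 'n' -> declared = ['n', 'y', 'z']
  Line 6: declare 'c' -> declared = ['c', 'n', 'y', 'z']
  Line 7: declare 'a' -> declared = ['a', 'c', 'n', 'y', 'z']
Total undeclared variable errors: 2

2


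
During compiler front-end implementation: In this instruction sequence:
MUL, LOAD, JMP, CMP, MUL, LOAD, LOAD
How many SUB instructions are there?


Scanning instruction sequence for SUB:
  Position 1: MUL
  Position 2: LOAD
  Position 3: JMP
  Position 4: CMP
  Position 5: MUL
  Position 6: LOAD
  Position 7: LOAD
Matches at positions: []
Total SUB count: 0

0


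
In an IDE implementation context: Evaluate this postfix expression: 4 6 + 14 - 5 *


Processing tokens left to right:
Push 4, Push 6
Pop 4 and 6, compute 4 + 6 = 10, push 10
Push 14
Pop 10 and 14, compute 10 - 14 = -4, push -4
Push 5
Pop -4 and 5, compute -4 * 5 = -20, push -20
Stack result: -20

-20


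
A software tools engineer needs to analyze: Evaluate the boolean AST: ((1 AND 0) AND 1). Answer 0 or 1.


Step 1: Evaluate inner node
  1 AND 0 = 0
Step 2: Evaluate root node
  0 AND 1 = 0

0


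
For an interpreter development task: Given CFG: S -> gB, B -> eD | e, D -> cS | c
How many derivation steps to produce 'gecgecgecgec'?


Grammar: S -> gB, B -> eD | e, D -> cS | c
Deriving 'gecgecgecgec':
Step 1: S -> gB => gB
Step 2: B -> eD => geD
Step 3: D -> cS => gecS
Step 4: S -> gB => gecgB
Step 5: B -> eD => gecgeD
Step 6: D -> cS => gecgecS
Step 7: S -> gB => gecgecgB
Step 8: B -> eD => gecgecgeD
Step 9: D -> cS => gecgecgecS
Step 10: S -> gB => gecgecgecgB
Step 11: B -> eD => gecgecgecgeD
Step 12: D -> c => gecgecgecgec
Total derivation steps: 12

12


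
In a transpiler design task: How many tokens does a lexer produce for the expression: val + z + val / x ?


Scanning 'val + z + val / x'
Token 1: 'val' -> identifier
Token 2: '+' -> operator
Token 3: 'z' -> identifier
Token 4: '+' -> operator
Token 5: 'val' -> identifier
Token 6: '/' -> operator
Token 7: 'x' -> identifier
Total tokens: 7

7


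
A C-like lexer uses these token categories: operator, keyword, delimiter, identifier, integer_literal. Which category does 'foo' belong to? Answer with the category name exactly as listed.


Token: 'foo'
Checking categories:
  identifier: YES
  integer_literal: no
  operator: no
  keyword: no
  delimiter: no
Category: identifier

identifier


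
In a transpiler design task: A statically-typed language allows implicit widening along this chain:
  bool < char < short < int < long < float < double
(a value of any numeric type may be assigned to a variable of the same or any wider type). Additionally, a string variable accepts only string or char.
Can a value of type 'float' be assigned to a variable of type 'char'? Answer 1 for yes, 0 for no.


Target variable type: char
Source value type: float
Numeric ranks: float=5, char=1
Widening allowed iff rank(source) <= rank(target): 5 <= 1? No
Result: 0

0


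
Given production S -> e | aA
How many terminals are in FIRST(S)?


Production: S -> e | aA
Examining each alternative for leading terminals:
  S -> e : first terminal = 'e'
  S -> aA : first terminal = 'a'
FIRST(S) = {a, e}
Count: 2

2


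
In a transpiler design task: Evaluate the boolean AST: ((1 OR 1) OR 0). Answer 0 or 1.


Step 1: Evaluate inner node
  1 OR 1 = 1
Step 2: Evaluate root node
  1 OR 0 = 1

1


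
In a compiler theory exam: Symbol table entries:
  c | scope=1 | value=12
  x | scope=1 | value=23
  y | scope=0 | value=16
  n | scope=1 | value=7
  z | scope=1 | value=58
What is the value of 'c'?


Searching symbol table for 'c':
  c | scope=1 | value=12 <- MATCH
  x | scope=1 | value=23
  y | scope=0 | value=16
  n | scope=1 | value=7
  z | scope=1 | value=58
Found 'c' at scope 1 with value 12

12


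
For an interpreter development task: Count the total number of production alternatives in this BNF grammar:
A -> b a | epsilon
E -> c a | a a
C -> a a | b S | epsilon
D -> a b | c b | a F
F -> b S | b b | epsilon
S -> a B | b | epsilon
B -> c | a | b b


Counting alternatives per rule:
  A: 2 alternative(s)
  E: 2 alternative(s)
  C: 3 alternative(s)
  D: 3 alternative(s)
  F: 3 alternative(s)
  S: 3 alternative(s)
  B: 3 alternative(s)
Sum: 2 + 2 + 3 + 3 + 3 + 3 + 3 = 19

19


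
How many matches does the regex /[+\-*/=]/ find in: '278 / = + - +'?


Pattern: /[+\-*/=]/ (operators)
Input: '278 / = + - +'
Scanning for matches:
  Match 1: '/'
  Match 2: '='
  Match 3: '+'
  Match 4: '-'
  Match 5: '+'
Total matches: 5

5


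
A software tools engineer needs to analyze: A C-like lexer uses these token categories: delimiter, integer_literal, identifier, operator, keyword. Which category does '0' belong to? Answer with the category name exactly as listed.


Token: '0'
Checking categories:
  identifier: no
  integer_literal: YES
  operator: no
  keyword: no
  delimiter: no
Category: integer_literal

integer_literal


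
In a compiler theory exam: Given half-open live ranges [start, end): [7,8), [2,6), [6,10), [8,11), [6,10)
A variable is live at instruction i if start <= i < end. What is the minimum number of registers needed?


Live ranges:
  Var0: [7, 8)
  Var1: [2, 6)
  Var2: [6, 10)
  Var3: [8, 11)
  Var4: [6, 10)
Sweep-line events (position, delta, active):
  pos=2 start -> active=1
  pos=6 end -> active=0
  pos=6 start -> active=1
  pos=6 start -> active=2
  pos=7 start -> active=3
  pos=8 end -> active=2
  pos=8 start -> active=3
  pos=10 end -> active=2
  pos=10 end -> active=1
  pos=11 end -> active=0
Maximum simultaneous active: 3
Minimum registers needed: 3

3


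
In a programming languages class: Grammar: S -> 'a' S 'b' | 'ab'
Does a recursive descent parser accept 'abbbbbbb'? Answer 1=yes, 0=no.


Grammar accepts strings of the form a^n b^n (n >= 1)
Word: 'abbbbbbb'
Counting: 1 a's and 7 b's
Check: 1 == 7? No
Mismatch: a-count != b-count
Rejected

0


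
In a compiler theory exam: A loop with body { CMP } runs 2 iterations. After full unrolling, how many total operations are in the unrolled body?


Loop body operations: CMP (1 op per iteration)
Unrolling 2 iterations:
  Iteration 1: CMP (1 ops)
  Iteration 2: CMP (1 ops)
Total: 2 iterations * 1 ops/iter = 2 operations

2


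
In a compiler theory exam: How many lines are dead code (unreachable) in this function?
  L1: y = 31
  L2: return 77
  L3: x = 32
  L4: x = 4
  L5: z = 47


Analyzing control flow:
  L1: reachable (before return)
  L2: reachable (return statement)
  L3: DEAD (after return at L2)
  L4: DEAD (after return at L2)
  L5: DEAD (after return at L2)
Return at L2, total lines = 5
Dead lines: L3 through L5
Count: 3

3


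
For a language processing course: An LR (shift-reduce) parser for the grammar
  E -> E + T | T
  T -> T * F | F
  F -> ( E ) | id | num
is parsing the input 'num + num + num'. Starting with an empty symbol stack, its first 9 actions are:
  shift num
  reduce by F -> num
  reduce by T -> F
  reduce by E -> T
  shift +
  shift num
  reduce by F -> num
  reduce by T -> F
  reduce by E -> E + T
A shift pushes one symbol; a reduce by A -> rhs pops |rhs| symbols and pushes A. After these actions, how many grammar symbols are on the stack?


Tracking the symbol stack through each action:
  Action 1: shift 'num' : push -> stack = [num] (size 1)
  Action 2: reduce by F -> num : pop 1, push F -> stack = [F] (size 1)
  Action 3: reduce by T -> F : pop 1, push T -> stack = [T] (size 1)
  Action 4: reduce by E -> T : pop 1, push E -> stack = [E] (size 1)
  Action 5: shift '+' : push -> stack = [E, +] (size 2)
  Action 6: shift 'num' : push -> stack = [E, +, num] (size 3)
  Action 7: reduce by F -> num : pop 1, push F -> stack = [E, +, F] (size 3)
  Action 8: reduce by T -> F : pop 1, push T -> stack = [E, +, T] (size 3)
  Action 9: reduce by E -> E + T : pop 3, push E -> stack = [E] (size 1)
Final stack size: 1

1


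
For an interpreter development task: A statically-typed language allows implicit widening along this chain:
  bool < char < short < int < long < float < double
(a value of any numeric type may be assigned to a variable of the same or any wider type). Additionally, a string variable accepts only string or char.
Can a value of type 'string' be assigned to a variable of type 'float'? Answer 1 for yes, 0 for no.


Target variable type: float
Source value type: string
Rule: string cannot widen to any numeric type
Result: 0

0


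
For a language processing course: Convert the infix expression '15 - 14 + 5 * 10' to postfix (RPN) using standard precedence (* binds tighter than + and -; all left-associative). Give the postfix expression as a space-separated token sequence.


Applying the shunting-yard algorithm:
  Operand 15 -> output
  Push '-' onto operator stack -> op-stack: [-]
  Operand 14 -> output
  See '+' (prec 1); top '-' (prec 1) >= it -> pop '-' to output
  Push '+' onto operator stack -> op-stack: [+]
  Operand 5 -> output
  Push '*' onto operator stack -> op-stack: [+, *]
  Operand 10 -> output
  End of input: pop '*' to output
  End of input: pop '+' to output
Postfix result: 15 14 - 5 10 * +

15 14 - 5 10 * +


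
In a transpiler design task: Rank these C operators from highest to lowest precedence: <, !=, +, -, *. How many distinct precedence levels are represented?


Looking up precedence for each operator:
  < -> precedence 4
  != -> precedence 3
  + -> precedence 5
  - -> precedence 5
  * -> precedence 6
Sorted highest to lowest: *, +, -, <, !=
Distinct precedence values: [6, 5, 4, 3]
Number of distinct levels: 4

4


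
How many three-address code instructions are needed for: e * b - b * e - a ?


Expression: e * b - b * e - a
Generating three-address code (respecting * over +/- precedence):
  Instruction 1: t1 = e * b
  Instruction 2: t2 = b * e
  Instruction 3: t3 = t1 - t2
  Instruction 4: t4 = t3 - a
Total instructions: 4

4


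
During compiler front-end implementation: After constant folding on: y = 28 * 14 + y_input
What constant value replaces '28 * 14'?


Identifying constant sub-expression:
  Original: y = 28 * 14 + y_input
  28 and 14 are both compile-time constants
  Evaluating: 28 * 14 = 392
  After folding: y = 392 + y_input

392


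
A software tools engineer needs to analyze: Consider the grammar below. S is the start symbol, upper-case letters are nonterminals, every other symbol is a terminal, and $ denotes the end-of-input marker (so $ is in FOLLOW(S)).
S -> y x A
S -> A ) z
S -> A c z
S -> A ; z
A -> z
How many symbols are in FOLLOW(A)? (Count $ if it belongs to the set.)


S is the start symbol and does not occur in any rule body, so FOLLOW(S) = {$}.
Examining every occurrence of A in a rule body:
  S -> y x A : A is at the right end -> add FOLLOW(S) = {$}
  S -> A ) z : A is followed by terminal ')' -> add ')'
  S -> A c z : A is followed by terminal 'c' -> add 'c'
  S -> A ; z : A is followed by terminal ';' -> add ';'
  A -> z : A does not occur in the body -> contributes nothing
FOLLOW(A) = {), ;, c, $}
Count: 4

4


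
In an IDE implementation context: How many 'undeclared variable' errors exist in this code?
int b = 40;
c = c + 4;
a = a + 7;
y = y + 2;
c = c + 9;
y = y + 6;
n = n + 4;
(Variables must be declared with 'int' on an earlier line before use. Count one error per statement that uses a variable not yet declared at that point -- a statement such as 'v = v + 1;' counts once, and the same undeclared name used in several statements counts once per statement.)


Scanning code line by line:
  Line 1: declare 'b' -> declared = ['b']
  Line 2: use 'c' -> ERROR (undeclared)
  Line 3: use 'a' -> ERROR (undeclared)
  Line 4: use 'y' -> ERROR (undeclared)
  Line 5: use 'c' -> ERROR (undeclared)
  Line 6: use 'y' -> ERROR (undeclared)
  Line 7: use 'n' -> ERROR (undeclared)
Total undeclared variable errors: 6

6


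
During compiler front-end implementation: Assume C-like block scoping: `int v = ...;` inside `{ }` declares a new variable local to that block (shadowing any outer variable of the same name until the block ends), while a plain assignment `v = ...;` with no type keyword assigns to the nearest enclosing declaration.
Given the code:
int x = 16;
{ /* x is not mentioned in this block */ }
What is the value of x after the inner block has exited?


Analyzing scoping rules:
Outer scope: declares x = 16
Inner block: x is neither redeclared nor assigned -> unchanged
After the block -> 16
Result: 16

16
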